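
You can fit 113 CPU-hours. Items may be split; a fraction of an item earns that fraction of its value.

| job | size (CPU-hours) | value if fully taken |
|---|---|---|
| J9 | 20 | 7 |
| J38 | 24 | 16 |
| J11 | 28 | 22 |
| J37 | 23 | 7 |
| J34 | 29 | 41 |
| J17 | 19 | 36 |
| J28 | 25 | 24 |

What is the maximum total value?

Rank by value-to-size ratio: J17 36/19≈1.89, J34 41/29≈1.41, J28 24/25≈0.96, J11 22/28≈0.786, J38 16/24≈0.667, J9 7/20≈0.35, J37 7/23≈0.304.
Take all of J17 (19 CPU-hours, value 36) — 94 CPU-hours left.
All 29 CPU-hours of J34 fit (value 41) — 65 remain.
All 25 CPU-hours of J28 fit (value 24) — 40 remain.
Take all of J11 (28 CPU-hours, value 22) — 12 CPU-hours left.
12 CPU-hours left: a 12/24 share of J38 gives 16×12/24 = 8.
Total value = 131.

131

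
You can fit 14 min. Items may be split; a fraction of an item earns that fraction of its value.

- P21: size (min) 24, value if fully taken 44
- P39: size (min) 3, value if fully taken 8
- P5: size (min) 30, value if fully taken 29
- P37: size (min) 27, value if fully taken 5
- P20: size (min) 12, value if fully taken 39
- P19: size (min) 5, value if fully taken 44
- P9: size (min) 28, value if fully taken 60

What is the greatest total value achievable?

73.25

Rank by value-to-size ratio: P19 44/5≈8.8, P20 39/12≈3.25, P39 8/3≈2.67, P9 60/28≈2.14, P21 44/24≈1.83, P5 29/30≈0.967, P37 5/27≈0.185.
Take all of P19 (5 min, value 44) → 9 min left.
Fill the last 9 min with part of P20: 9/12 of it earns 29.25.
Total value = 73.25.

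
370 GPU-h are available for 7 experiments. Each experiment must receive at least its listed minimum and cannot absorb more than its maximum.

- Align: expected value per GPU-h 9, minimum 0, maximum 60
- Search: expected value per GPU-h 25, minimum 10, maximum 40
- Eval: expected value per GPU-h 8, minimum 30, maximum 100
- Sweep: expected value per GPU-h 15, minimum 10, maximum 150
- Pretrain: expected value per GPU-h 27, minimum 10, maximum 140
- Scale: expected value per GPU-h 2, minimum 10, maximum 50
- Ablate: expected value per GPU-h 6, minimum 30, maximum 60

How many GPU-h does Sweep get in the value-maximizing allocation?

Meeting every minimum uses 0+10+30+10+10+10+30 = 100 GPU-h, leaving 270.
Order the experiments by expected value per GPU-h: Pretrain 27 > Search 25 > Sweep 15 > Align 9 > Eval 8 > Ablate 6 > Scale 2.
Give Pretrain 130 more to hit its cap of 140 — 140 left.
Search: +30 to 40 (cap) — 110 left.
Sweep: +110 (room for 140) → 120. Pool exhausted.

120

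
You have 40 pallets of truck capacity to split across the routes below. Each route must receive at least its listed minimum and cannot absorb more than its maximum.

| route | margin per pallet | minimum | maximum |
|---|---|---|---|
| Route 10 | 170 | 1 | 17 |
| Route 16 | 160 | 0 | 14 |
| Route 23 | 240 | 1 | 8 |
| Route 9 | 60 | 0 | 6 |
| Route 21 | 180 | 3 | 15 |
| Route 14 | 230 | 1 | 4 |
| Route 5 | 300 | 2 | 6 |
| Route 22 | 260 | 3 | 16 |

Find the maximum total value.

9870

Meeting every minimum uses 1+0+1+0+3+1+2+3 = 11 pallets, leaving 29.
Order the routes by margin per pallet: Route 5 300 > Route 22 260 > Route 23 240 > Route 14 230 > Route 21 180 > Route 10 170 > Route 16 160 > Route 9 60.
Route 5 takes 4 more to reach its cap of 6 ; 25 left.
Give Route 22 13 more to hit its cap of 16 ; 12 left.
Route 23: +7 to 8 (cap) ; 5 left.
Give Route 14 3 more to hit its cap of 4 ; 2 left.
Only 2 left; Route 21 takes them to reach 5.
Total = 170×1 + 240×8 + 180×5 + 230×4 + 300×6 + 260×16 = 9870.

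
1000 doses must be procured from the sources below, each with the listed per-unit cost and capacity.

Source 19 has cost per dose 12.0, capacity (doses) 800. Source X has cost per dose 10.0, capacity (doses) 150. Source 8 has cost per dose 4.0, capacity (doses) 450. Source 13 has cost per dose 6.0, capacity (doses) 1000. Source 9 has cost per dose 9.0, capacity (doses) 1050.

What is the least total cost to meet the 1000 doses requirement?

5100

Use sources in increasing cost order.
Source 8 at 4.0: take all 450 doses → 550 still needed.
Source 13 (6.0): take the remaining 550 → done.
Source 9, Source X, Source 19: unused.
Cost = 450×4.0 + 550×6.0 = 5100.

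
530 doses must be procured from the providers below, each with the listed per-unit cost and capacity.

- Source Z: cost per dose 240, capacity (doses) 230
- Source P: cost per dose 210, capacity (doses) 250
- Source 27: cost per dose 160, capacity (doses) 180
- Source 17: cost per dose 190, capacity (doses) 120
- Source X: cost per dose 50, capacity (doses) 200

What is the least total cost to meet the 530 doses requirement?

Cheapest first:
Source X (50): use full 200 → 330 doses to go.
Take 180 from Source 27 at 160 → need 150 more.
Source 17 at 190: take all 120 doses → 30 still needed.
Take 30 from Source P at 210 to finish.
Source Z: unused.
Cost = 200×50 + 180×160 + 120×190 + 30×210 = 67900.

67900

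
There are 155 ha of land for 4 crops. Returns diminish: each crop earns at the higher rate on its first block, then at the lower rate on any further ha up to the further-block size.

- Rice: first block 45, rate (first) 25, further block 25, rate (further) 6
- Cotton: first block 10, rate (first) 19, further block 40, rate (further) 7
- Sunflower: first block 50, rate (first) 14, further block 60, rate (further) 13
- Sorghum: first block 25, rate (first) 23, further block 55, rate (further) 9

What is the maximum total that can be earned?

Treat each block as its own option and order by rate: Rice/first 25 > Sorghum/first 23 > Cotton/first 19 > Sunflower/first 14 > Sunflower/second 13 > Sorghum/second 9 > Cotton/second 7 > Rice/second 6.
Fill Rice first block (45 at 25) ; 110 left.
Fill Sorghum first block (25 at 23) ; 85 left.
Cotton/first (19): +10 ; 75 left.
Fill Sunflower first block (50 at 14) ; 25 left.
Sunflower second at 13: only 25 left, fill 25.
Total = 25×45 + 23×25 + 19×10 + 14×50 + 13×25 = 2915.

2915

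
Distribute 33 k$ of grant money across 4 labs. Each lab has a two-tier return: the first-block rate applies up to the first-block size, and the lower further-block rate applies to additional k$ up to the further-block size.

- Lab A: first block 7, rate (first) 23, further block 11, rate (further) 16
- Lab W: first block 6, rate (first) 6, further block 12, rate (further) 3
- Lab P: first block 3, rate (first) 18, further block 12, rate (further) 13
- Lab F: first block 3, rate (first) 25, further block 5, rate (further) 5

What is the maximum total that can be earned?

Treat each block as its own option and order by rate: Lab F/T1 25 > Lab A/T1 23 > Lab P/T1 18 > Lab A/T2 16 > Lab P/T2 13 > Lab W/T1 6 > Lab F/T2 5 > Lab W/T2 3.
Lab F/T1 (25): +3 — 30 left.
Lab A T1 at 23: fill all 7 — 23 left.
Lab P T1 at 18: fill all 3 — 20 left.
Lab A T2 at 16: fill all 11 — 9 left.
Lab P T2 at 13: only 9 left, fill 9.
Total = 25×3 + 23×7 + 18×3 + 16×11 + 13×9 = 583.

583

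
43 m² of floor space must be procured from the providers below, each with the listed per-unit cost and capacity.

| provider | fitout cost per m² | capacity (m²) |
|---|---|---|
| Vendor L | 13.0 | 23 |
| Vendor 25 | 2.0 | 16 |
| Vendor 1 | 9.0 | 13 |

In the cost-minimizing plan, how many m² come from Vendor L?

14

Use providers in increasing cost order.
Take 16 from Vendor 25 at 2.0 → need 27 more.
Vendor 1 (9.0): use full 13 → 14 m² to go.
Take 14 from Vendor L at 13.0 to finish.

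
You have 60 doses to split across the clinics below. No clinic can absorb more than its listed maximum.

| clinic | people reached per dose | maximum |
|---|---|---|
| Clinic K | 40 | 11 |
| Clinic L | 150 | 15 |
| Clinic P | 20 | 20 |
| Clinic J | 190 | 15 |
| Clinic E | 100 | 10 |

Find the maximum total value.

6720

Highest people reached per dose first: Clinic J 190 > Clinic L 150 > Clinic E 100 > Clinic K 40 > Clinic P 20.
Give Clinic J 15 to hit its cap of 15 — 45 left.
Give Clinic L 15 to hit its cap of 15 — 30 left.
Give Clinic E 10 to hit its cap of 10 — 20 left.
Clinic K: +11 to 11 (cap) — 9 left.
Clinic P has room for 20 but only 9 remain, so it gets 9.
Total = 40×11 + 150×15 + 20×9 + 190×15 + 100×10 = 6720.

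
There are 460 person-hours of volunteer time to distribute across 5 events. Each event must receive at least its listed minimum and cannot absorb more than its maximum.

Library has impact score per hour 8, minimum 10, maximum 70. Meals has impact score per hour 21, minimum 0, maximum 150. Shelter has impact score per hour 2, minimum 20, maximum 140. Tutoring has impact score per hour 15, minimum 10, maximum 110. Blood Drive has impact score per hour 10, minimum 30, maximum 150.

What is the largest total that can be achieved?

6580

Meeting every minimum uses 10+0+20+10+30 = 70 person-hours, leaving 390.
Order the events by impact score per hour: Meals 21 > Tutoring 15 > Blood Drive 10 > Library 8 > Shelter 2.
Meals: +150 to 150 (cap) ; 240 left.
Tutoring: +100 to 110 (cap) ; 140 left.
Blood Drive takes 120 more to reach its cap of 150 ; 20 left.
Library: +20 (room for 60) → 30. Pool exhausted.
Total = 8×30 + 21×150 + 2×20 + 15×110 + 10×150 = 6580.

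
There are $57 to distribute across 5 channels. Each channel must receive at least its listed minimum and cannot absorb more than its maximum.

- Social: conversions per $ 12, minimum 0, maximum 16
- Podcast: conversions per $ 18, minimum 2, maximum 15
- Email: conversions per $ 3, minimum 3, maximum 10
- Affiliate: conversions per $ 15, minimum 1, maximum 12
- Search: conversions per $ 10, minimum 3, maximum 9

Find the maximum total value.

747

Meeting every minimum uses 0+2+3+1+3 = 9 $, leaving 48.
Rank by conversions per $: Podcast 18 > Affiliate 15 > Social 12 > Search 10 > Email 3.
Give Podcast 13 more to hit its cap of 15 — 35 left.
Affiliate: +11 to 12 (cap) — 24 left.
Social takes 16 more to reach its cap of 16 — 8 left.
Search takes 6 more to reach its cap of 9 — 2 left.
Only 2 left; Email takes them to reach 5.
Total = 12×16 + 18×15 + 3×5 + 15×12 + 10×9 = 747.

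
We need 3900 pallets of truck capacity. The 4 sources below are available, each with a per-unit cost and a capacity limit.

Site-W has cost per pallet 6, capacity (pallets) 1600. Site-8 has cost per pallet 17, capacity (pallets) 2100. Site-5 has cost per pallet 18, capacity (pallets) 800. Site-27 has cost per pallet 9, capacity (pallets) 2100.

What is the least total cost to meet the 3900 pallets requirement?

Fill from the cheapest source first.
Site-W (6): use full 1600 — 2300 pallets to go.
Site-27 (9): use full 2100 — 200 pallets to go.
Site-8 at 17: take 200 of its 2100 — requirement met.
Site-5: unused.
Cost = 1600×6 + 2100×9 + 200×17 = 31900.

31900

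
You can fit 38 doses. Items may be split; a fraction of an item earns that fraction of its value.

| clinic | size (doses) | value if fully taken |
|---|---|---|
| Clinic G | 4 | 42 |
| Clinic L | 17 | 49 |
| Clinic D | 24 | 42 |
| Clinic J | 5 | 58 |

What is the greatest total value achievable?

Sort by value density: Clinic J 58/5≈11.6, Clinic G 42/4≈10.5, Clinic L 49/17≈2.88, Clinic D 42/24≈1.75.
All 5 doses of Clinic J fit (value 58) → 33 remain.
All 4 doses of Clinic G fit (value 42) → 29 remain.
Clinic L: take in full, 17 doses for value 49 → 12 left.
Fill the last 12 doses with part of Clinic D: 12/24 of it earns 21.
Total value = 170.

170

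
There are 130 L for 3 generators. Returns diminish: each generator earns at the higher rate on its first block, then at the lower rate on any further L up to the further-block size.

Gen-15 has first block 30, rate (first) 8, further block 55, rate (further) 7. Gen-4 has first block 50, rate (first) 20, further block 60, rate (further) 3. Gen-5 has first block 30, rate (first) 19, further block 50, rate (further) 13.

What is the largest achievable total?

2220

Order all 6 blocks by rate: Gen-4/T1 20 > Gen-5/T1 19 > Gen-5/T2 13 > Gen-15/T1 8 > Gen-15/T2 7 > Gen-4/T2 3.
Gen-4 T1 at 20: fill all 50 — 80 left.
Fill Gen-5 T1 block (30 at 19) — 50 left.
Fill Gen-5 T2 block (50 at 13) — 0 left.
Total = 20×50 + 19×30 + 13×50 = 2220.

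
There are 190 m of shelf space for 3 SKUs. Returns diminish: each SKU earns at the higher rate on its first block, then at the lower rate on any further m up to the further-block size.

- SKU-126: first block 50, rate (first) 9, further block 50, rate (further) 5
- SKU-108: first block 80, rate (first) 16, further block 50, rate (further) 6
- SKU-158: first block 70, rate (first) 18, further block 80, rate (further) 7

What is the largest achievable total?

Treat each block as its own option and order by rate: SKU-158/T1 18 > SKU-108/T1 16 > SKU-126/T1 9 > SKU-158/T2 7 > SKU-108/T2 6 > SKU-126/T2 5.
SKU-158 T1 at 18: fill all 70 — 120 left.
SKU-108 T1 at 16: fill all 80 — 40 left.
SKU-126/T1: +40 of 50 at 9; pool empty.
Total = 18×70 + 16×80 + 9×40 = 2900.

2900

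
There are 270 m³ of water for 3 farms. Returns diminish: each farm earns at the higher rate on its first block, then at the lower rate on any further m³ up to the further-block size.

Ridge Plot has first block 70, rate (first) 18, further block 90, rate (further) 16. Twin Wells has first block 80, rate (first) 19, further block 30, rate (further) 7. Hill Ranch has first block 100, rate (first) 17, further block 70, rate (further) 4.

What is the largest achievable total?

Rank every tier by rate: Twin Wells/first 19 > Ridge Plot/first 18 > Hill Ranch/first 17 > Ridge Plot/second 16 > Twin Wells/second 7 > Hill Ranch/second 4.
Twin Wells/first (19): +80 ; 190 left.
Fill Ridge Plot first block (70 at 18) ; 120 left.
Fill Hill Ranch first block (100 at 17) ; 20 left.
20 remain; put them into Ridge Plot second at 16.
Total = 19×80 + 18×70 + 17×100 + 16×20 = 4800.

4800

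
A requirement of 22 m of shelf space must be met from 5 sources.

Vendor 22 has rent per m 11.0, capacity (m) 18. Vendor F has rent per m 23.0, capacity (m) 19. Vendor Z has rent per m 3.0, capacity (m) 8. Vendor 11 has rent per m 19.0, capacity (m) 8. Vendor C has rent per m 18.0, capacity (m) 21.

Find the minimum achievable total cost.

178

Use sources in increasing cost order.
Take 8 from Vendor Z at 3.0 — need 14 more.
Take 14 from Vendor 22 at 11.0 to finish.
Vendor C, Vendor 11, Vendor F: unused.
Cost = 8×3.0 + 14×11.0 = 178.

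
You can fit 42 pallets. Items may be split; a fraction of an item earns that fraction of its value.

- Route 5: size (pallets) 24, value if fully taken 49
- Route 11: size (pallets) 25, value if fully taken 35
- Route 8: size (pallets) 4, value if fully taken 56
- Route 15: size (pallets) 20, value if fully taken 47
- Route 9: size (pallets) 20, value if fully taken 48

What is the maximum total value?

146.3

Sort by value density: Route 8 56/4≈14, Route 9 48/20≈2.4, Route 15 47/20≈2.35, Route 5 49/24≈2.04, Route 11 35/25≈1.4.
Take all of Route 8 (4 pallets, value 56) ; 38 pallets left.
Take all of Route 9 (20 pallets, value 48) ; 18 pallets left.
18 pallets left: a 18/20 share of Route 15 gives 47×18/20 = 42.3.
Total value = 146.3.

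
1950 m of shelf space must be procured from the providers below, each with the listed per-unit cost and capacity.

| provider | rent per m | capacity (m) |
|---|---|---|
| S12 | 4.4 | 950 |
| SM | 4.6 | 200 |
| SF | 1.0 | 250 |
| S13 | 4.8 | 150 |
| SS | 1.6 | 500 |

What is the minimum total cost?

6390

Cheapest first:
Take 250 from SF at 1.0 ; need 1700 more.
SS (1.6): use full 500 ; 1200 m to go.
S12 (4.4): use full 950 ; 250 m to go.
SM at 4.6: take all 200 m ; 50 still needed.
Take 50 from S13 at 4.8 to finish.
Cost = 250×1.0 + 500×1.6 + 950×4.4 + 200×4.6 + 50×4.8 = 6390.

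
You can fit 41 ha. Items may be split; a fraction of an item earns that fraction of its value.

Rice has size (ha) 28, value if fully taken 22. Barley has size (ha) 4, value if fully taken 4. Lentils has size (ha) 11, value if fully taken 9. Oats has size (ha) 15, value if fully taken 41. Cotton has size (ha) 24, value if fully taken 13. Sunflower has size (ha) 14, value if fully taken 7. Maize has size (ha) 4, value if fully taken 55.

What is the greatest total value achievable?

Best value per unit of size first: Maize 55/4≈13.8, Oats 41/15≈2.73, Barley 4/4≈1, Lentils 9/11≈0.818, Rice 22/28≈0.786, Cotton 13/24≈0.542, Sunflower 7/14≈0.5.
All 4 ha of Maize fit (value 55) — 37 remain.
Take all of Oats (15 ha, value 41) — 22 ha left.
Take all of Barley (4 ha, value 4) — 18 ha left.
All 11 ha of Lentils fit (value 9) — 7 remain.
Only 7 ha remain; take 7/28 of Rice for value 22×7/28 = 5.5.
Total value = 114.5.

114.5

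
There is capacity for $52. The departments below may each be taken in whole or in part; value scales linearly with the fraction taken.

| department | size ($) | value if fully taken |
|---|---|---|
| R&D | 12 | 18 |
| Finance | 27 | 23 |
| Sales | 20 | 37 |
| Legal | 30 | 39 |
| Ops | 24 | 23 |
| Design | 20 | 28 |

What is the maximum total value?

83

Rank by value-to-size ratio: Sales 37/20≈1.85, R&D 18/12≈1.5, Design 28/20≈1.4, Legal 39/30≈1.3, Ops 23/24≈0.958, Finance 23/27≈0.852.
All 20 $ of Sales fit (value 37) → 32 remain.
R&D: take in full, 12 $ for value 18 → 20 left.
Take all of Design (20 $, value 28) → 0 $ left.
Total value = 83.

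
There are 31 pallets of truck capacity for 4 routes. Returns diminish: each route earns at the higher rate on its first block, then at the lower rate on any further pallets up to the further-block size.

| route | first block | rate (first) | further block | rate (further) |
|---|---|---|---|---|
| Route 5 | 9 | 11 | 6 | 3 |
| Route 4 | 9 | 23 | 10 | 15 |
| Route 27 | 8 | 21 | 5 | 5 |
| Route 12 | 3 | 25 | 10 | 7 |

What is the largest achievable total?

611

Order all 8 blocks by rate: Route 12/tier1 25 > Route 4/tier1 23 > Route 27/tier1 21 > Route 4/tier2 15 > Route 5/tier1 11 > Route 12/tier2 7 > Route 27/tier2 5 > Route 5/tier2 3.
Fill Route 12 tier1 block (3 at 25) ; 28 left.
Route 4/tier1 (23): +9 ; 19 left.
Route 27 tier1 at 21: fill all 8 ; 11 left.
Route 4 tier2 at 15: fill all 10 ; 1 left.
1 remain; put them into Route 5 tier1 at 11.
Total = 25×3 + 23×9 + 21×8 + 15×10 + 11×1 = 611.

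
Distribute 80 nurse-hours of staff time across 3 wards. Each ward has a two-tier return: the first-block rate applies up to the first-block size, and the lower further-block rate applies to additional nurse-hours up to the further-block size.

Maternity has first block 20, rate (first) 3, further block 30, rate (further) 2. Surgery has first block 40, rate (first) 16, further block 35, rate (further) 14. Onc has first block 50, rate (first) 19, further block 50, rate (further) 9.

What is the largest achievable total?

Treat each block as its own option and order by rate: Onc/first 19 > Surgery/first 16 > Surgery/second 14 > Onc/second 9 > Maternity/first 3 > Maternity/second 2.
Onc first at 19: fill all 50 → 30 left.
Surgery/first: +30 of 40 at 16; pool empty.
Total = 19×50 + 16×30 = 1430.

1430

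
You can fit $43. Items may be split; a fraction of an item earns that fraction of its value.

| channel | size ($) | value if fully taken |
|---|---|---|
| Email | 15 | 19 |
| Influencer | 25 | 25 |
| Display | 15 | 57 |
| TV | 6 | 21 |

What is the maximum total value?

104

Rank by value-to-size ratio: Display 57/15≈3.8, TV 21/6≈3.5, Email 19/15≈1.27, Influencer 25/25≈1.
All 15 $ of Display fit (value 57) — 28 remain.
All 6 $ of TV fit (value 21) — 22 remain.
Take all of Email (15 $, value 19) — 7 $ left.
7 $ left: a 7/25 share of Influencer gives 25×7/25 = 7.
Total value = 104.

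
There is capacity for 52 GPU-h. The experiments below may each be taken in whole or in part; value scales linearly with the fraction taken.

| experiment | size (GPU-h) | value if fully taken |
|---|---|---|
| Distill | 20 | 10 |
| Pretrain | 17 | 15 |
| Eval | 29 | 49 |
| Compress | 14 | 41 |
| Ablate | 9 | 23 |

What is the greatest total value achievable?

Sort by value density: Compress 41/14≈2.93, Ablate 23/9≈2.56, Eval 49/29≈1.69, Pretrain 15/17≈0.882, Distill 10/20≈0.5.
Take all of Compress (14 GPU-h, value 41) ; 38 GPU-h left.
Take all of Ablate (9 GPU-h, value 23) ; 29 GPU-h left.
All 29 GPU-h of Eval fit (value 49) ; 0 remain.
Total value = 113.

113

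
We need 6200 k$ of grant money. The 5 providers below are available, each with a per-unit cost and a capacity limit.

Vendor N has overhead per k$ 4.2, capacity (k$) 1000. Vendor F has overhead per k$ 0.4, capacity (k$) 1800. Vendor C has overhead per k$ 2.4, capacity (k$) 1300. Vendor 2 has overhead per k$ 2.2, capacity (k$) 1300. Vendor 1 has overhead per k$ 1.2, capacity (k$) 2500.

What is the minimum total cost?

Fill from the cheapest provider first.
Take 1800 from Vendor F at 0.4 — need 4400 more.
Vendor 1 at 1.2: take all 2500 k$ — 1900 still needed.
Vendor 2 (2.2): use full 1300 — 600 k$ to go.
Vendor C (2.4): take the remaining 600 — done.
Vendor N: unused.
Cost = 1800×0.4 + 2500×1.2 + 1300×2.2 + 600×2.4 = 8020.

8020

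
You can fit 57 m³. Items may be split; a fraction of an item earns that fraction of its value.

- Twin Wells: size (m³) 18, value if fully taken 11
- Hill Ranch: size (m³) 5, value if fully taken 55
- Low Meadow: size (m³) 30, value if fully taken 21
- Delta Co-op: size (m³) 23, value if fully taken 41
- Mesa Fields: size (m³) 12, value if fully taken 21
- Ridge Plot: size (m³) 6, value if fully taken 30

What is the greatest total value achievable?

Best value per unit of size first: Hill Ranch 55/5≈11, Ridge Plot 30/6≈5, Delta Co-op 41/23≈1.78, Mesa Fields 21/12≈1.75, Low Meadow 21/30≈0.7, Twin Wells 11/18≈0.611.
Hill Ranch: take in full, 5 m³ for value 55 → 52 left.
Ridge Plot: take in full, 6 m³ for value 30 → 46 left.
Take all of Delta Co-op (23 m³, value 41) → 23 m³ left.
Mesa Fields: take in full, 12 m³ for value 21 → 11 left.
Fill the last 11 m³ with part of Low Meadow: 11/30 of it earns 7.7.
Total value = 154.7.

154.7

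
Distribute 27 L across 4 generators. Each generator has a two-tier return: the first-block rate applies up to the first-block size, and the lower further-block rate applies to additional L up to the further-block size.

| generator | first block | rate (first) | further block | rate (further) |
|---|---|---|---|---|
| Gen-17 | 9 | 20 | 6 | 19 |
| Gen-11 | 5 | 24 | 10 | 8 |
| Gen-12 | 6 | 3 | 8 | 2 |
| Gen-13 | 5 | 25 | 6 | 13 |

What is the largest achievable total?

565

Treat each block as its own option and order by rate: Gen-13/first 25 > Gen-11/first 24 > Gen-17/first 20 > Gen-17/second 19 > Gen-13/second 13 > Gen-11/second 8 > Gen-12/first 3 > Gen-12/second 2.
Gen-13/first (25): +5 — 22 left.
Gen-11 first at 24: fill all 5 — 17 left.
Gen-17/first (20): +9 — 8 left.
Gen-17 second at 19: fill all 6 — 2 left.
Gen-13/second: +2 of 6 at 13; pool empty.
Total = 25×5 + 24×5 + 20×9 + 19×6 + 13×2 = 565.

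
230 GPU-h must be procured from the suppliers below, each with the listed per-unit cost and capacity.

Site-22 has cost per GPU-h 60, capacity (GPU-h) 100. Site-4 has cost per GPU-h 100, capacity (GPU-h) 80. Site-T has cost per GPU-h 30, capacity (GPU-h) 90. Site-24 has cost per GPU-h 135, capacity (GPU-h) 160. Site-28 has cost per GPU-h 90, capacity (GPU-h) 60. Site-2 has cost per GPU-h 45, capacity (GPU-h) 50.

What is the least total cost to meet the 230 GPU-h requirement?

10350

Fill from the cheapest supplier first.
Site-T (30): use full 90 ; 140 GPU-h to go.
Site-2 at 45: take all 50 GPU-h ; 90 still needed.
Site-22 (60): take the remaining 90 ; done.
Site-28, Site-4, Site-24: unused.
Cost = 90×30 + 50×45 + 90×60 = 10350.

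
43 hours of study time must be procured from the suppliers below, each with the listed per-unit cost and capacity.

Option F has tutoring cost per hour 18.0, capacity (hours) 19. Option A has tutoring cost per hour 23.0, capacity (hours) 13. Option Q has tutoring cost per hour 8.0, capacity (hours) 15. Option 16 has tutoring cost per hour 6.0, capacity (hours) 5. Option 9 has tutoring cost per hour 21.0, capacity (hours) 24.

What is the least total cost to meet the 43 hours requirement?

Use suppliers in increasing cost order.
Option 16 at 6.0: take all 5 hours — 38 still needed.
Take 15 from Option Q at 8.0 — need 23 more.
Option F at 18.0: take all 19 hours — 4 still needed.
Option 9 (21.0): take the remaining 4 — done.
Option A: unused.
Cost = 5×6.0 + 15×8.0 + 19×18.0 + 4×21.0 = 576.

576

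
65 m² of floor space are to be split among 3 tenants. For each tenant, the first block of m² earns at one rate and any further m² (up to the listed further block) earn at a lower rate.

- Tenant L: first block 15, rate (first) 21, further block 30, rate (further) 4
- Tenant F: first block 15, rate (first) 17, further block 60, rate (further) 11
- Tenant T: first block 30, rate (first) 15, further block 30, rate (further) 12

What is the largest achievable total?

1080

Order all 6 blocks by rate: Tenant L/first 21 > Tenant F/first 17 > Tenant T/first 15 > Tenant T/second 12 > Tenant F/second 11 > Tenant L/second 4.
Tenant L first at 21: fill all 15 — 50 left.
Tenant F first at 17: fill all 15 — 35 left.
Tenant T first at 15: fill all 30 — 5 left.
5 remain; put them into Tenant T second at 12.
Total = 21×15 + 17×15 + 15×30 + 12×5 = 1080.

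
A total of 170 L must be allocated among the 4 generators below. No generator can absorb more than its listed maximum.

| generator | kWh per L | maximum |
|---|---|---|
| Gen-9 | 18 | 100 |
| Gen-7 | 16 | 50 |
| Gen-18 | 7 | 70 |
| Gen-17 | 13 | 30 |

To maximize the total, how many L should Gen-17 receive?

20

Highest kWh per L first: Gen-9 18 > Gen-7 16 > Gen-17 13 > Gen-18 7.
Gen-9 takes 100 to reach its cap of 100 — 70 left.
Give Gen-7 50 to hit its cap of 50 — 20 left.
Gen-17: +20 (room for 30) → 20. Pool exhausted.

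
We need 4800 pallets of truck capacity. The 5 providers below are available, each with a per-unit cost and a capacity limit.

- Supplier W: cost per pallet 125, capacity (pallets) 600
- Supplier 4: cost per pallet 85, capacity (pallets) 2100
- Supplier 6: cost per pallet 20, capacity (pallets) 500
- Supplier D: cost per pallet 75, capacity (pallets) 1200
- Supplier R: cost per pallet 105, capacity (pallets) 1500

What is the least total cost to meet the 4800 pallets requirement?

Cheapest first:
Take 500 from Supplier 6 at 20 ; need 4300 more.
Take 1200 from Supplier D at 75 ; need 3100 more.
Supplier 4 at 85: take all 2100 pallets ; 1000 still needed.
Supplier R (105): take the remaining 1000 ; done.
Supplier W: unused.
Cost = 500×20 + 1200×75 + 2100×85 + 1000×105 = 383500.

383500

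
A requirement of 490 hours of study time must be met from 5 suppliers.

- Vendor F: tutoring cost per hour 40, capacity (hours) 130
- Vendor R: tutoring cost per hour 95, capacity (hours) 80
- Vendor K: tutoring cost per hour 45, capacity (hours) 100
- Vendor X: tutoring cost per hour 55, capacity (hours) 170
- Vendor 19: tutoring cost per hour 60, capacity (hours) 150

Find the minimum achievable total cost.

24450

Fill from the cheapest supplier first.
Take 130 from Vendor F at 40 — need 360 more.
Take 100 from Vendor K at 45 — need 260 more.
Vendor X (55): use full 170 — 90 hours to go.
Vendor 19 (60): take the remaining 90 — done.
Vendor R: unused.
Cost = 130×40 + 100×45 + 170×55 + 90×60 = 24450.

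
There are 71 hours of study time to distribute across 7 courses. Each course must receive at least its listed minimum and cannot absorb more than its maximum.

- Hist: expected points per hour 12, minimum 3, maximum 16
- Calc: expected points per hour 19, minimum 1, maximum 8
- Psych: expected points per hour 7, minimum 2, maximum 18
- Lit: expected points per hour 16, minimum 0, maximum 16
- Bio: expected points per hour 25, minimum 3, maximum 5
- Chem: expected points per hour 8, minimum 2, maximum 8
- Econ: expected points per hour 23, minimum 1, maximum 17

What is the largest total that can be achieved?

1186

Meeting every minimum uses 3+1+2+0+3+2+1 = 12 hours, leaving 59.
Order the courses by expected points per hour: Bio 25 > Econ 23 > Calc 19 > Lit 16 > Hist 12 > Chem 8 > Psych 7.
Bio takes 2 more to reach its cap of 5 — 57 left.
Econ: +16 to 17 (cap) — 41 left.
Give Calc 7 more to hit its cap of 8 — 34 left.
Give Lit 16 more to hit its cap of 16 — 18 left.
Give Hist 13 more to hit its cap of 16 — 5 left.
Chem: +5 (room for 6) → 7. Pool exhausted.
Total = 12×16 + 19×8 + 7×2 + 16×16 + 25×5 + 8×7 + 23×17 = 1186.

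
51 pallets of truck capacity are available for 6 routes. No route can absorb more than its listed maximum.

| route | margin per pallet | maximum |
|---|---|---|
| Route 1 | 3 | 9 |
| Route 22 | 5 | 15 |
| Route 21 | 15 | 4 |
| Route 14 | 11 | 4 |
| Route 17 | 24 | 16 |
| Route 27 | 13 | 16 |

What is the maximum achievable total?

751

Order the routes by margin per pallet: Route 17 24 > Route 21 15 > Route 27 13 > Route 14 11 > Route 22 5 > Route 1 3.
Give Route 17 16 to hit its cap of 16 → 35 left.
Give Route 21 4 to hit its cap of 4 → 31 left.
Give Route 27 16 to hit its cap of 16 → 15 left.
Route 14: +4 to 4 (cap) → 11 left.
Route 22: +11 (room for 15) → 11. Pool exhausted.
Total = 5×11 + 15×4 + 11×4 + 24×16 + 13×16 = 751.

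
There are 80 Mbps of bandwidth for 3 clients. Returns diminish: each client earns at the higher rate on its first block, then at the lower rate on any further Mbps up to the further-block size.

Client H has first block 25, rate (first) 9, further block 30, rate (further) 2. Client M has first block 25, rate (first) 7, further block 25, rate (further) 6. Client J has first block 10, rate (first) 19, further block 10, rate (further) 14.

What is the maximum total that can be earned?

Treat each block as its own option and order by rate: Client J/T1 19 > Client J/T2 14 > Client H/T1 9 > Client M/T1 7 > Client M/T2 6 > Client H/T2 2.
Client J/T1 (19): +10 ; 70 left.
Client J T2 at 14: fill all 10 ; 60 left.
Client H/T1 (9): +25 ; 35 left.
Client M T1 at 7: fill all 25 ; 10 left.
10 remain; put them into Client M T2 at 6.
Total = 19×10 + 14×10 + 9×25 + 7×25 + 6×10 = 790.

790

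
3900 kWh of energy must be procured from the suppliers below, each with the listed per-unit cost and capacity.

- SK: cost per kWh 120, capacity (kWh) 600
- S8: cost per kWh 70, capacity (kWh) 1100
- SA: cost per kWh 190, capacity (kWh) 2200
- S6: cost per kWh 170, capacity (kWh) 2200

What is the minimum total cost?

523000

Cheapest first:
S8 at 70: take all 1100 kWh → 2800 still needed.
SK at 120: take all 600 kWh → 2200 still needed.
Take 2200 from S6 at 170 → need 0 more.
SA: unused.
Cost = 1100×70 + 600×120 + 2200×170 = 523000.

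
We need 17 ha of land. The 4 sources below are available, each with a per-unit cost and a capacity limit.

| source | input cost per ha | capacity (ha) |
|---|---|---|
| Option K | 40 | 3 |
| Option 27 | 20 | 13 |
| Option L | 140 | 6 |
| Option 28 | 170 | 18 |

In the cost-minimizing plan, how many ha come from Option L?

1

Fill from the cheapest source first.
Take 13 from Option 27 at 20 — need 4 more.
Option K at 40: take all 3 ha — 1 still needed.
Take 1 from Option L at 140 to finish.
Option 28: unused.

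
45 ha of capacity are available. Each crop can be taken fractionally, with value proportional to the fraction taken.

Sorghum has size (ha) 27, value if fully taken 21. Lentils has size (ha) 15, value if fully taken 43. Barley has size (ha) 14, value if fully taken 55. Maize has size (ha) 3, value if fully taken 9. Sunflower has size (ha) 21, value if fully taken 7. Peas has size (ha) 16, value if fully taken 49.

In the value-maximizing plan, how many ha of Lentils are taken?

12

Best value per unit of size first: Barley 55/14≈3.93, Peas 49/16≈3.06, Maize 9/3≈3, Lentils 43/15≈2.87, Sorghum 21/27≈0.778, Sunflower 7/21≈0.333.
Barley: take in full, 14 ha for value 55 ; 31 left.
Take all of Peas (16 ha, value 49) ; 15 ha left.
Take all of Maize (3 ha, value 9) ; 12 ha left.
Only 12 ha remain; take 12/15 of Lentils for value 43×12/15 = 34.4.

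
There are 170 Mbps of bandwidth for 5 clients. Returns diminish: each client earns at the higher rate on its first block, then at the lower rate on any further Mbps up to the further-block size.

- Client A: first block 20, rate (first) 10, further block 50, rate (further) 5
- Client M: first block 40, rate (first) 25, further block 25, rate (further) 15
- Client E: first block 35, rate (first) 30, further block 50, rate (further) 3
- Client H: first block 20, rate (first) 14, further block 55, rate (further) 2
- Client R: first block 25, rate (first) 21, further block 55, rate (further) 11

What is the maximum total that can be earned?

3505

Treat each block as its own option and order by rate: Client E/first 30 > Client M/first 25 > Client R/first 21 > Client M/second 15 > Client H/first 14 > Client R/second 11 > Client A/first 10 > Client A/second 5 > Client E/second 3 > Client H/second 2.
Fill Client E first block (35 at 30) ; 135 left.
Client M/first (25): +40 ; 95 left.
Fill Client R first block (25 at 21) ; 70 left.
Client M second at 15: fill all 25 ; 45 left.
Client H/first (14): +20 ; 25 left.
Client R second at 11: only 25 left, fill 25.
Total = 30×35 + 25×40 + 21×25 + 15×25 + 14×20 + 11×25 = 3505.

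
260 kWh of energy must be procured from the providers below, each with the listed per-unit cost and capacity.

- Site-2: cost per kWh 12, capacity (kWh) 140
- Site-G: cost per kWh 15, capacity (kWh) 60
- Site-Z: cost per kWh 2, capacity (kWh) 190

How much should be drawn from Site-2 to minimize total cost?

Cheapest first:
Take 190 from Site-Z at 2 ; need 70 more.
Take 70 from Site-2 at 12 to finish.
Site-G: unused.

70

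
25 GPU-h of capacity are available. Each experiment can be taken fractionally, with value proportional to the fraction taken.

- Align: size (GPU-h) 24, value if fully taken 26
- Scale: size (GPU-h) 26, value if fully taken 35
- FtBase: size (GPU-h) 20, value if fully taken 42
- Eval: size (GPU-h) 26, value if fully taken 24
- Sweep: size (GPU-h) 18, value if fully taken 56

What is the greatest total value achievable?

Rank by value-to-size ratio: Sweep 56/18≈3.11, FtBase 42/20≈2.1, Scale 35/26≈1.35, Align 26/24≈1.08, Eval 24/26≈0.923.
All 18 GPU-h of Sweep fit (value 56) → 7 remain.
Fill the last 7 GPU-h with part of FtBase: 7/20 of it earns 14.7.
Total value = 70.7.

70.7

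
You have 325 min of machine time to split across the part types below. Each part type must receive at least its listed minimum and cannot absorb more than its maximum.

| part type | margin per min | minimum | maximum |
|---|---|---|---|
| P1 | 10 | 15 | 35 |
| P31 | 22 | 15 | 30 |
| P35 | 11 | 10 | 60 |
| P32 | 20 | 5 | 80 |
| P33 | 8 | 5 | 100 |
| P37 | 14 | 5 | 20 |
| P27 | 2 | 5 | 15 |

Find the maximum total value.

Meeting every minimum uses 15+15+10+5+5+5+5 = 60 min, leaving 265.
Highest margin per min first: P31 22 > P32 20 > P37 14 > P35 11 > P1 10 > P33 8 > P27 2.
Give P31 15 more to hit its cap of 30 — 250 left.
Give P32 75 more to hit its cap of 80 — 175 left.
P37 takes 15 more to reach its cap of 20 — 160 left.
P35 takes 50 more to reach its cap of 60 — 110 left.
Give P1 20 more to hit its cap of 35 — 90 left.
P33: +90 (room for 95) → 95. Pool exhausted.
Total = 10×35 + 22×30 + 11×60 + 20×80 + 8×95 + 14×20 + 2×5 = 4320.

4320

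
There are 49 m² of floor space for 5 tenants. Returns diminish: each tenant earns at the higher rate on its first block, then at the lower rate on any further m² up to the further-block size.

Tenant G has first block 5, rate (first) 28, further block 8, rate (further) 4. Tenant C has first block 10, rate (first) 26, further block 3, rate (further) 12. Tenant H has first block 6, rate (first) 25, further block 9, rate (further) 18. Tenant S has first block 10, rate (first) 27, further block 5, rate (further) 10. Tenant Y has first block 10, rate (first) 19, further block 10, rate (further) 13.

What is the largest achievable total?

1154

Order all 10 blocks by rate: Tenant G/first 28 > Tenant S/first 27 > Tenant C/first 26 > Tenant H/first 25 > Tenant Y/first 19 > Tenant H/second 18 > Tenant Y/second 13 > Tenant C/second 12 > Tenant S/second 10 > Tenant G/second 4.
Tenant G/first (28): +5 → 44 left.
Fill Tenant S first block (10 at 27) → 34 left.
Tenant C/first (26): +10 → 24 left.
Tenant H first at 25: fill all 6 → 18 left.
Tenant Y first at 19: fill all 10 → 8 left.
Tenant H/second: +8 of 9 at 18; pool empty.
Total = 28×5 + 27×10 + 26×10 + 25×6 + 19×10 + 18×8 = 1154.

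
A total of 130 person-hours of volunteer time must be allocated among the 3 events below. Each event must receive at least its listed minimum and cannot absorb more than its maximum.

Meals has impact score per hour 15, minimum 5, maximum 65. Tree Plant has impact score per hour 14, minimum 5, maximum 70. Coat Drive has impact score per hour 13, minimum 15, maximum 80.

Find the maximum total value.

1870

Meeting every minimum uses 5+5+15 = 25 person-hours, leaving 105.
Order the events by impact score per hour: Meals 15 > Tree Plant 14 > Coat Drive 13.
Give Meals 60 more to hit its cap of 65 — 45 left.
Tree Plant has room for 65 more but only 45 remain, so it gets 50.
Total = 15×65 + 14×50 + 13×15 = 1870.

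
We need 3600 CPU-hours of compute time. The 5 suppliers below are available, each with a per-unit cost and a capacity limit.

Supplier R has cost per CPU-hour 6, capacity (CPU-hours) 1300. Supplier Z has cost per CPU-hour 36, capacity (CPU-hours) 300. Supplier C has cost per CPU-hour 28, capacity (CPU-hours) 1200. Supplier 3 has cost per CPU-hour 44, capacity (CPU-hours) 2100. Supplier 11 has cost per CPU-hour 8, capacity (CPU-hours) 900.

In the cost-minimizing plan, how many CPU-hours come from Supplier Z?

Cheapest first:
Take 1300 from Supplier R at 6 — need 2300 more.
Take 900 from Supplier 11 at 8 — need 1400 more.
Supplier C at 28: take all 1200 CPU-hours — 200 still needed.
Take 200 from Supplier Z at 36 to finish.
Supplier 3: unused.

200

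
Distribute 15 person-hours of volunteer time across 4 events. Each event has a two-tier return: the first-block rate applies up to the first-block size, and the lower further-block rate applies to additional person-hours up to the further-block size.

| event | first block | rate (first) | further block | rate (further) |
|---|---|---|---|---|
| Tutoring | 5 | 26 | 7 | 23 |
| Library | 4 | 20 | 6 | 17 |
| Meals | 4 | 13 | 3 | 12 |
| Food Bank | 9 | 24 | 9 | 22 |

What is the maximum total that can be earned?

369

Order all 8 blocks by rate: Tutoring/T1 26 > Food Bank/T1 24 > Tutoring/T2 23 > Food Bank/T2 22 > Library/T1 20 > Library/T2 17 > Meals/T1 13 > Meals/T2 12.
Tutoring/T1 (26): +5 → 10 left.
Fill Food Bank T1 block (9 at 24) → 1 left.
Tutoring/T2: +1 of 7 at 23; pool empty.
Total = 26×5 + 24×9 + 23×1 = 369.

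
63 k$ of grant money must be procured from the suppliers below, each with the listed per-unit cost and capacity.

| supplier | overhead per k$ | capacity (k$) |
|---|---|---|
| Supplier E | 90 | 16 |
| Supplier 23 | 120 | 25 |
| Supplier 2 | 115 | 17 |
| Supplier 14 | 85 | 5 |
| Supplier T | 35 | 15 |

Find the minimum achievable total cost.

Fill from the cheapest supplier first.
Supplier T at 35: take all 15 k$ ; 48 still needed.
Supplier 14 at 85: take all 5 k$ ; 43 still needed.
Supplier E (90): use full 16 ; 27 k$ to go.
Take 17 from Supplier 2 at 115 ; need 10 more.
Take 10 from Supplier 23 at 120 to finish.
Cost = 15×35 + 5×85 + 16×90 + 17×115 + 10×120 = 5545.

5545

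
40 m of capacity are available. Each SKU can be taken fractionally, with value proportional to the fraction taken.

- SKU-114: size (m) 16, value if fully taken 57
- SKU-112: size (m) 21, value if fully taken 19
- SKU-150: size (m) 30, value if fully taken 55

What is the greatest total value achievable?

Rank by value-to-size ratio: SKU-114 57/16≈3.56, SKU-150 55/30≈1.83, SKU-112 19/21≈0.905.
SKU-114: take in full, 16 m for value 57 — 24 left.
24 m left: a 24/30 share of SKU-150 gives 55×24/30 = 44.
Total value = 101.

101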